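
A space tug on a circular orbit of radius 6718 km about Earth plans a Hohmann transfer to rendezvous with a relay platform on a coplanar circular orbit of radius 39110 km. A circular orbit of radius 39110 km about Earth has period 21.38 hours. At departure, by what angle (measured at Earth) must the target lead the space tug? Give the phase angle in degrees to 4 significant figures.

φ = 99.28°

From Kepler's third law T² = 4π²r³/μ at r = 39110 km, T = 21.38 hours = 21.38 × 3600 s = 76968 s: μ = 4π²r³/T² = 3.98660×10^5 km³/s².
Semi-major axis of the transfer orbit: a_t = (6718 + 39110)/2 = 22914 km.
The half-period of the transfer ellipse is t = π√(a_t³/μ) = 17260 s.
The target's mean motion on its circular orbit is ω₂ = √(μ/r₂³) = 8.163×10^-5 rad/s.
Angle swept by the target during transfer: ω₂·t = 1.4089 rad = 80.72°.
Arrival is 180° from departure on the ellipse, so φ = 180° − 80.72° = 99.28°.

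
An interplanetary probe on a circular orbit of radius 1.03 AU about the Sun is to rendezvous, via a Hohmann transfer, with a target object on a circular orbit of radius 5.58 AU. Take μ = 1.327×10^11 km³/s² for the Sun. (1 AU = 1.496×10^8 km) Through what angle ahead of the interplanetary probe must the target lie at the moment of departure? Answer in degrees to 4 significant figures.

φ = 97.95°

In km: r₁ = 1.03 × 1.496×10^8 = 1.54088×10^8 km; r₂ = 5.58 × 1.496×10^8 = 8.34768×10^8 km.
Transfer-ellipse semi-major axis a_t = (r₁ + r₂)/2 = (1.54088×10^8 + 8.34768×10^8)/2 = 4.94428×10^8 km.
The half-period of the transfer ellipse is t = π√(a_t³/μ) = 9.481×10^7 s.
The target's mean motion on its circular orbit is ω₂ = √(μ/r₂³) = 1.510×10^-8 rad/s.
Angle swept by the target during transfer: ω₂·t = 1.432 rad = 82.05°.
Arrival is 180° from departure on the ellipse, so φ = 180° − 82.05° = 97.95°.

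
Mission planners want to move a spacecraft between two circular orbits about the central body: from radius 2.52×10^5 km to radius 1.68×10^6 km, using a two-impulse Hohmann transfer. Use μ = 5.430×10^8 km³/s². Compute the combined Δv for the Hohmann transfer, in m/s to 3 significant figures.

Δv = 23600 m/s

The Hohmann ellipse has a_t = (r₁ + r₂)/2 = 9.660×10^5 km.
Circular speed at r₁: v₁ = √(μ/r₁) = √(5.430×10^8/2.520×10^5) = 46.419 km/s.
Transfer-orbit speed at r₁ (vis-viva equation): v_p = √[μ(2/r₁ − 1/a_t)] = 61.216 km/s.
First burn Δv₁ = |v_p − v₁| = 14.797 km/s.
Circular speed at r₂: v₂ = √(μ/r₂) = 17.97816 km/s.
Transfer-orbit speed at r₂: v_a = √[μ(2/r₂ − 1/a_t)] = 9.182416 km/s.
Second burn Δv₂ = |v₂ − v_a| = 8.7957 km/s.
Δv = Δv₁ + Δv₂ = 14.797 + 8.7957 = 23.59 km/s.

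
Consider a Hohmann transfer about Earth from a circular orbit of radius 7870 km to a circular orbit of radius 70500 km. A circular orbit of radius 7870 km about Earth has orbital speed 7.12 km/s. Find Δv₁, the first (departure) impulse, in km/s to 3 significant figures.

From the circular-orbit relation v² = μ/r at r = 7870 km: μ = v²r = (7.12)² × 7870 = 3.98965×10^5 km³/s².
The Hohmann ellipse has a_t = (r₁ + r₂)/2 = 39185 km.
Circular speed at r = 7870 km: v_c = √(μ/r) = 7.120 km/s.
Vis-viva on the transfer ellipse at r = 7870 km gives v_t = √[μ(2/r − 1/a_t)] = 9.550 km/s.
Δv₁ = |v_t − v_c| = |9.550 − 7.120| = 2.430 km/s.

Δv₁ = 2.43 km/s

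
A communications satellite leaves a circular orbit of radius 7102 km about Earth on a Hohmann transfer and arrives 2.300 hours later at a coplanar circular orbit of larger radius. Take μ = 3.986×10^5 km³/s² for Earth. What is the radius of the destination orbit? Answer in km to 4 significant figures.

Transfer time t = 2.300 hours = 8280 s, and t = π√(a_t³/μ).
So a_t = (μ t²/π²)^(1/3) = (3.986×10^5 × (8280)² / π²)^(1/3) = 14042 km.
Since a_t = (r₁ + r₂)/2, r₂ = 2a_t − r₁ = 2×14042 − 7102 = 20982 km.

r₂ = 20980 km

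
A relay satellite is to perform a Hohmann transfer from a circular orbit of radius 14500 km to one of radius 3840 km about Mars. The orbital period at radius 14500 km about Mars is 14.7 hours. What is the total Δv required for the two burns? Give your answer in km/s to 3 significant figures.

From Kepler's third law T² = 4π²r³/μ at r = 14500 km, T = 14.7 hours = 14.7 × 3600 s = 52920 s: μ = 4π²r³/T² = 42975.8 km³/s².
Transfer-ellipse semi-major axis a_t = (r₁ + r₂)/2 = (14500 + 3840)/2 = 9170 km.
Circular speed at r₁: v₁ = √(μ/r₁) = √(42975.8/14500) = 1.7216 km/s.
Transfer-orbit speed at r₁ (v² = μ(2/r − 1/a)): v_a = √[μ(2/r₁ − 1/a_t)] = 1.1141 km/s.
First burn Δv₁ = |v_a − v₁| = 0.6075 km/s.
At r₂, v₂ = √(μ/r₂) = 3.345387 km/s.
Transfer-orbit speed at r₂: v_p = √[μ(2/r₂ − 1/a_t)] = 4.206741 km/s.
Second burn Δv₂ = |v₂ − v_p| = 0.8614 km/s.
Total Δv = Δv₁ + Δv₂ = 1.469 km/s.

Δv = 1.47 km/s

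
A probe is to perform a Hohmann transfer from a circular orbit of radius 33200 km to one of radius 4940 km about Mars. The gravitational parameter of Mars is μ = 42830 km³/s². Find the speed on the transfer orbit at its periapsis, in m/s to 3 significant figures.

Semi-major axis of the transfer orbit: a_t = (33200 + 4940)/2 = 19070 km.
The periapsis of the transfer ellipse is at r = 4940 km.
Applying v² = μ(2/r − 1/a_t): v = 3.885 km/s.

v = 3890 m/s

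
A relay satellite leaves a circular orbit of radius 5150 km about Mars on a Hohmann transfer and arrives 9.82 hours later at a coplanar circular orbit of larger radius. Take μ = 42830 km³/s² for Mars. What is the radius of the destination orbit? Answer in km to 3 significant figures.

Transfer time t = 9.82 hours = 35352 s, and t = π√(a_t³/μ).
So a_t = (μ t²/π²)^(1/3) = (42830 × (35352)² / π²)^(1/3) = 17569 km.
Since a_t = (r₁ + r₂)/2, r₂ = 2a_t − r₁ = 2×17569 − 5150 = 29988 km.

r₂ = 30000 km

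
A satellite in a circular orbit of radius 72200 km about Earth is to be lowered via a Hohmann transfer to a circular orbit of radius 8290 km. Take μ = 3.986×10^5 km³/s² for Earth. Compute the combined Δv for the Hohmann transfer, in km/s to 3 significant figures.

Δv = 3.64 km/s

Semi-major axis of the transfer orbit: a_t = (72200 + 8290)/2 = 40245 km.
Circular speed at r₁: v₁ = √(μ/r₁) = √(3.986×10^5/72200) = 2.3496 km/s.
On the transfer ellipse at r₁, vis-viva equation gives v_a = √[μ(2/r₁ − 1/a_t)] = 1.0664 km/s.
First burn Δv₁ = |v_a − v₁| = 1.2832 km/s.
Circular speed at r₂: v₂ = √(μ/r₂) = 6.9341 km/s.
Transfer-orbit speed at r₂: v_p = √[μ(2/r₂ − 1/a_t)] = 9.2876 km/s.
Second burn Δv₂ = |v₂ − v_p| = 2.3535 km/s.
Δv = Δv₁ + Δv₂ = 1.2832 + 2.3535 = 3.637 km/s.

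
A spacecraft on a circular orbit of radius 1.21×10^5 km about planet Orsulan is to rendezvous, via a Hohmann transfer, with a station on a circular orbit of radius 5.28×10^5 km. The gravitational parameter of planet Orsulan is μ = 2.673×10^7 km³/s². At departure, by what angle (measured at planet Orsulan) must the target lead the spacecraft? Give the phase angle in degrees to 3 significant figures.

Transfer-ellipse semi-major axis a_t = (r₁ + r₂)/2 = (1.210×10^5 + 5.280×10^5)/2 = 3.245×10^5 km.
Transfer time t = π√(a_t³/μ) = 1.1232×10^5 s.
The target's mean motion on its circular orbit is ω₂ = √(μ/r₂³) = 1.3476×10^-5 rad/s.
Angle swept by the target during transfer: ω₂·t = 1.5136 rad = 86.72°.
The spacecraft traverses 180° on the transfer ellipse, so the target must lead by 180° − 86.72° = 93.3°.

φ = 93.3°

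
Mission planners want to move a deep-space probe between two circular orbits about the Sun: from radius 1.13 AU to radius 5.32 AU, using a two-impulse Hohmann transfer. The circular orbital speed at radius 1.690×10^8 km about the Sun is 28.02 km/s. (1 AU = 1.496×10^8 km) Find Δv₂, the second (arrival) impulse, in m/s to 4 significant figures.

From the circular-orbit relation v² = μ/r at r = 1.690×10^8 km: μ = v²r = (28.02)² × 1.690×10^8 = 1.32685×10^11 km³/s².
In km: r₁ = 1.13 × 1.496×10^8 = 1.69048×10^8 km; r₂ = 5.32 × 1.496×10^8 = 7.95872×10^8 km.
Semi-major axis of the transfer orbit: a_t = (1.69048×10^8 + 7.95872×10^8)/2 = 4.8246×10^8 km.
Circular speed at r = 7.95872×10^8 km: v_c = √(μ/r) = 12.912 km/s.
Vis-viva on the transfer ellipse at r = 7.95872×10^8 km gives v_t = √[μ(2/r − 1/a_t)] = 7.6430 km/s.
Δv₂ = |v_t − v_c| = |7.6430 − 12.912| = 5.269 km/s.

Δv₂ = 5269 m/s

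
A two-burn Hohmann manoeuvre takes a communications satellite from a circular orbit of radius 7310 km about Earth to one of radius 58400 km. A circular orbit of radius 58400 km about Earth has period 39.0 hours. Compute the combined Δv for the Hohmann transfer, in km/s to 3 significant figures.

Δv = 3.84 km/s

From Kepler's third law T² = 4π²r³/μ at r = 58400 km, T = 39.0 hours = 39.0 × 3600 s = 1.404×10^5 s: μ = 4π²r³/T² = 3.98900×10^5 km³/s².
The Hohmann ellipse has a_t = (r₁ + r₂)/2 = 32855 km.
Circular speed at r₁: v₁ = √(μ/r₁) = √(3.98900×10^5/7310) = 7.3871 km/s.
Transfer-orbit speed at r₁ (vis-viva equation): v_p = √[μ(2/r₁ − 1/a_t)] = 9.8487 km/s.
First burn Δv₁ = |v_p − v₁| = 2.4616 km/s.
Circular speed at r₂: v₂ = √(μ/r₂) = 2.6135 km/s.
Transfer-orbit speed at r₂: v_a = √[μ(2/r₂ − 1/a_t)] = 1.2328 km/s.
Second burn Δv₂ = |v₂ − v_a| = 1.3807 km/s.
Δv = Δv₁ + Δv₂ = 2.4616 + 1.3807 = 3.842 km/s.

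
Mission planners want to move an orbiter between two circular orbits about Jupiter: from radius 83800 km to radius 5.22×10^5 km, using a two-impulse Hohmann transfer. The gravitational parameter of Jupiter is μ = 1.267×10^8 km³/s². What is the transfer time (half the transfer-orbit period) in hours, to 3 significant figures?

t = 12.9 hours

Transfer-ellipse semi-major axis a_t = (r₁ + r₂)/2 = (83800 + 5.220×10^5)/2 = 3.029×10^5 km.
By Kepler's third law the transfer-orbit period is T = 2π√(a_t³/μ), so t = T/2 = 46530 s.
Converting: 46530 s ÷ 3600 s/hour = 12.9 hours.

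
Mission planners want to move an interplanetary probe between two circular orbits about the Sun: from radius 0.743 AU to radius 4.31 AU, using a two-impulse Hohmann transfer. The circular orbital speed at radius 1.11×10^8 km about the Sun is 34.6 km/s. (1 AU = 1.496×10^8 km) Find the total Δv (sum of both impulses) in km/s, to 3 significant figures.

From the circular-orbit relation v² = μ/r at r = 1.11×10^8 km: μ = v²r = (34.6)² × 1.11×10^8 = 1.32885×10^11 km³/s².
In km: r₁ = 0.743 × 1.496×10^8 = 1.111528×10^8 km; r₂ = 4.31 × 1.496×10^8 = 6.44776×10^8 km.
The Hohmann ellipse has a_t = (r₁ + r₂)/2 = 3.779644×10^8 km.
Circular speed at r₁: v₁ = √(μ/r₁) = √(1.32885×10^11/1.111528×10^8) = 34.58 km/s.
Transfer-orbit speed at r₁ (v² = μ(2/r − 1/a)): v_p = √[μ(2/r₁ − 1/a_t)] = 45.16 km/s.
First burn Δv₁ = |v_p − v₁| = 10.58 km/s.
Circular speed at r₂: v₂ = √(μ/r₂) = 14.356 km/s.
Transfer-orbit speed at r₂: v_a = √[μ(2/r₂ − 1/a_t)] = 7.7852 km/s.
Second burn Δv₂ = |v₂ − v_a| = 6.571 km/s.
Total Δv = Δv₁ + Δv₂ = 17.15 km/s.

Δv = 17.2 km/s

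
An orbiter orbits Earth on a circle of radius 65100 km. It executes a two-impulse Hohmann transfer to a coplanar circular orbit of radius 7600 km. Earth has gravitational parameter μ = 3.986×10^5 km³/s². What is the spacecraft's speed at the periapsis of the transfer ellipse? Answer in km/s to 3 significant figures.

v = 9.69 km/s

Semi-major axis of the transfer orbit: a_t = (65100 + 7600)/2 = 36350 km.
At periapsis, r = 7600 km.
Applying v² = μ(2/r − 1/a_t): v = 9.692 km/s.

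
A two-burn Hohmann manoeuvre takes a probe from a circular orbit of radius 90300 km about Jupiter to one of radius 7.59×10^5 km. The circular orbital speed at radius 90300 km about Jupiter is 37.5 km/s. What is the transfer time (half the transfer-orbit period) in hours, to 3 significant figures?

t = 21.4 hours

From the circular-orbit relation v² = μ/r at r = 90300 km: μ = v²r = (37.5)² × 90300 = 1.26984×10^8 km³/s².
Transfer-ellipse semi-major axis a_t = (r₁ + r₂)/2 = (90300 + 7.590×10^5)/2 = 4.2465×10^5 km.
Half the transfer-orbit period gives t = π√(a_t³/μ) = 77150 s.
Converting: 77150 s ÷ 3600 s/hour = 21.4 hours.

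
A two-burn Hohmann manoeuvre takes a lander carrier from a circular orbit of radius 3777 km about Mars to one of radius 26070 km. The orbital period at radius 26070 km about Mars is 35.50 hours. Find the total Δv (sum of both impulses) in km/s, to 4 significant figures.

From Kepler's third law T² = 4π²r³/μ at r = 26070 km, T = 35.50 hours = 35.50 × 3600 s = 1.278×10^5 s: μ = 4π²r³/T² = 42827.3 km³/s².
Semi-major axis of the transfer orbit: a_t = (3777 + 26070)/2 = 14923.5 km.
At r₁ the circular-orbit speed is v₁ = √(μ/r₁) = 3.3673 km/s.
On the transfer ellipse at r₁, vis-viva equation gives v_p = √[μ(2/r₁ − 1/a_t)] = 4.4506 km/s.
First burn Δv₁ = |v_p − v₁| = 1.083 km/s.
At r₂, v₂ = √(μ/r₂) = 1.2817 km/s.
Transfer-orbit speed at r₂: v_a = √[μ(2/r₂ − 1/a_t)] = 0.64480 km/s.
Second burn Δv₂ = |v₂ − v_a| = 0.6369 km/s.
Δv = Δv₁ + Δv₂ = 1.083 + 0.6369 = 1.720 km/s.

Δv = 1.720 km/s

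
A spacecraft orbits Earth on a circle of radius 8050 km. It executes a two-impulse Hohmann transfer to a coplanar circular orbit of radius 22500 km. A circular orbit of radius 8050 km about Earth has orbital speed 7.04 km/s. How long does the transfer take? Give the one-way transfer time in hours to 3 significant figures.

t = 2.61 hours

From the circular-orbit relation v² = μ/r at r = 8050 km: μ = v²r = (7.04)² × 8050 = 3.98971×10^5 km³/s².
The Hohmann ellipse has a_t = (r₁ + r₂)/2 = 15275 km.
Half the transfer-orbit period gives t = π√(a_t³/μ) = 9390 s.
Converting: 9390 s ÷ 3600 s/hour = 2.61 hours.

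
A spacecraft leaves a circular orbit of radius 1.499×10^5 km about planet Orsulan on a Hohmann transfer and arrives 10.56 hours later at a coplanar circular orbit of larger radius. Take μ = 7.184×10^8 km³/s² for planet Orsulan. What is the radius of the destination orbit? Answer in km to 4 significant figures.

r₂ = 7.942×10^5 km

Transfer time t = 10.56 hours = 38016 s, and t = π√(a_t³/μ).
So a_t = (μ t²/π²)^(1/3) = (7.184×10^8 × (38016)² / π²)^(1/3) = 4.7206×10^5 km.
Since a_t = (r₁ + r₂)/2, r₂ = 2a_t − r₁ = 2×4.7206×10^5 − 1.499×10^5 = 7.9422×10^5 km.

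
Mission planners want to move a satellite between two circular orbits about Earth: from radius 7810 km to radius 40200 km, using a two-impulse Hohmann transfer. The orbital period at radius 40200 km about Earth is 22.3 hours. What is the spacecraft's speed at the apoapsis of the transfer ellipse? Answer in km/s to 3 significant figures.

From Kepler's third law T² = 4π²r³/μ at r = 40200 km, T = 22.3 hours = 22.3 × 3600 s = 80280 s: μ = 4π²r³/T² = 3.97945×10^5 km³/s².
Transfer-ellipse semi-major axis a_t = (r₁ + r₂)/2 = (7810 + 40200)/2 = 24005 km.
At apoapsis, r = 40200 km.
Vis-viva: v = √[μ(2/r − 1/a_t)] = √[3.97945×10^5 × (2/40200 − 1/24005)] = 1.795 km/s.

v = 1.79 km/s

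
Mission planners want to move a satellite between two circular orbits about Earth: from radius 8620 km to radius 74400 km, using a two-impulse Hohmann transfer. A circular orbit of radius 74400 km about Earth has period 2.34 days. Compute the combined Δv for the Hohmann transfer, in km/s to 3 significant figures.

Δv = 3.56 km/s

From Kepler's third law T² = 4π²r³/μ at r = 74400 km, T = 2.34 days = 2.34 × 86400 s = 2.02176×10^5 s: μ = 4π²r³/T² = 3.97758×10^5 km³/s².
Transfer-ellipse semi-major axis a_t = (r₁ + r₂)/2 = (8620 + 74400)/2 = 41510 km.
Circular speed at r₁: v₁ = √(μ/r₁) = √(3.97758×10^5/8620) = 6.793 km/s.
Transfer-orbit speed at r₁ (v² = μ(2/r − 1/a)): v_p = √[μ(2/r₁ − 1/a_t)] = 9.094 km/s.
First burn Δv₁ = |v_p − v₁| = 2.301 km/s.
At r₂, v₂ = √(μ/r₂) = 2.31219 km/s.
Transfer-orbit speed at r₂: v_a = √[μ(2/r₂ − 1/a_t)] = 1.05366 km/s.
Second burn Δv₂ = |v₂ − v_a| = 1.259 km/s.
Total Δv = Δv₁ + Δv₂ = 3.560 km/s.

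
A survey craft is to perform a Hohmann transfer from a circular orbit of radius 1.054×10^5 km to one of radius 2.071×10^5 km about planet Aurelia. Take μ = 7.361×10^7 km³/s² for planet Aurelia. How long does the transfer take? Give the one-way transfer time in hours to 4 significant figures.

t = 6.282 hours

Semi-major axis of the transfer orbit: a_t = (1.054×10^5 + 2.071×10^5)/2 = 1.5625×10^5 km.
Transfer time t = π√(a_t³/μ) = π√((1.5625×10^5)³ / 7.361×10^7) = 22616 s.
Converting: 22616 s ÷ 3600 s/hour = 6.282 hours.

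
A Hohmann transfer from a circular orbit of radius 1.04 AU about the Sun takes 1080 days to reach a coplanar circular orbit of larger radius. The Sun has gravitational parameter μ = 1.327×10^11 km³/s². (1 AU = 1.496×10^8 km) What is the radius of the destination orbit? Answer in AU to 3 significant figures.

In km: r₁ = 1.04 × 1.496×10^8 = 1.55584×10^8 km.
Transfer time t = 1080 days = 9.3312×10^7 s, and t = π√(a_t³/μ).
So a_t = (μ t²/π²)^(1/3) = (1.327×10^11 × (9.3312×10^7)² / π²)^(1/3) = 4.8920×10^8 km.
Since a_t = (r₁ + r₂)/2, r₂ = 2a_t − r₁ = 2×4.8920×10^8 − 1.55584×10^8 = 8.22816×10^8 km.
In AU: r₂ = 8.22816×10^8 / 1.496×10^8 = 5.50 AU.

r₂ = 5.50 AU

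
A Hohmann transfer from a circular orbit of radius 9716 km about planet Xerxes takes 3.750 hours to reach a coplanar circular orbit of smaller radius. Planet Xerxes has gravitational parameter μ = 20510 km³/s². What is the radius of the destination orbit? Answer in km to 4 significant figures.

Transfer time t = 3.750 hours = 13500 s, and t = π√(a_t³/μ).
So a_t = (μ t²/π²)^(1/3) = (20510 × (13500)² / π²)^(1/3) = 7235.1 km.
Since a_t = (r₁ + r₂)/2, r₂ = 2a_t − r₁ = 2×7235.1 − 9716 = 4754.2 km.

r₂ = 4754 km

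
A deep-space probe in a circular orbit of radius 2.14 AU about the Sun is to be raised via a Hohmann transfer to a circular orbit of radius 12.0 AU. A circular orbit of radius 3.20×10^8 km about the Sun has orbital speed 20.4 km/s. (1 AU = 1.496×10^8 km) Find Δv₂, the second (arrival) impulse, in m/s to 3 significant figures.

Δv₂ = 3870 m/s

From the circular-orbit relation v² = μ/r at r = 3.20×10^8 km: μ = v²r = (20.4)² × 3.20×10^8 = 1.33171×10^11 km³/s².
In km: r₁ = 2.14 × 1.496×10^8 = 3.20144×10^8 km; r₂ = 12.0 × 1.496×10^8 = 1.7952×10^9 km.
The Hohmann ellipse has a_t = (r₁ + r₂)/2 = 1.057672×10^9 km.
Circular speed at r = 1.7952×10^9 km: v_c = √(μ/r) = 8.613 km/s.
Transfer-orbit speed at the same r (vis-viva, a = a_t): v_t = √[μ(2/r − 1/a_t)] = 4.739 km/s.
Δv₂ = |v_t − v_c| = |4.739 − 8.613| = 3.874 km/s.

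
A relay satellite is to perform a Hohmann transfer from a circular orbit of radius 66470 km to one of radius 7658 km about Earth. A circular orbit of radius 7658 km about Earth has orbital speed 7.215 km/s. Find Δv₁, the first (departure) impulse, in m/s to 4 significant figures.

From the circular-orbit relation v² = μ/r at r = 7658 km: μ = v²r = (7.215)² × 7658 = 3.98647×10^5 km³/s².
Transfer-ellipse semi-major axis a_t = (r₁ + r₂)/2 = (66470 + 7658)/2 = 37064 km.
Circular speed at r = 66470 km: v_c = √(μ/r) = 2.449 km/s.
Vis-viva on the transfer ellipse at r = 66470 km gives v_t = √[μ(2/r − 1/a_t)] = 1.113 km/s.
Δv₁ = |v_t − v_c| = |1.113 − 2.449| = 1.336 km/s.

Δv₁ = 1336 m/s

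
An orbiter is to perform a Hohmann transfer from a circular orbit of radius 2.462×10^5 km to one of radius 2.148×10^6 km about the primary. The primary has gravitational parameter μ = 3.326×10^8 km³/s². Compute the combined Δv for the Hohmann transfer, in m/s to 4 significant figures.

Δv = 19280 m/s

The Hohmann ellipse has a_t = (r₁ + r₂)/2 = 1.1971×10^6 km.
At r₁ the circular-orbit speed is v₁ = √(μ/r₁) = 36.755 km/s.
On the transfer ellipse at r₁, vis-viva gives v_p = √[μ(2/r₁ − 1/a_t)] = 49.234 km/s.
First burn Δv₁ = |v_p − v₁| = 12.48 km/s.
At r₂, v₂ = √(μ/r₂) = 12.4435 km/s.
Transfer-orbit speed at r₂: v_a = √[μ(2/r₂ − 1/a_t)] = 5.64317 km/s.
Second burn Δv₂ = |v₂ − v_a| = 6.800 km/s.
Δv = Δv₁ + Δv₂ = 12.48 + 6.800 = 19.28 km/s.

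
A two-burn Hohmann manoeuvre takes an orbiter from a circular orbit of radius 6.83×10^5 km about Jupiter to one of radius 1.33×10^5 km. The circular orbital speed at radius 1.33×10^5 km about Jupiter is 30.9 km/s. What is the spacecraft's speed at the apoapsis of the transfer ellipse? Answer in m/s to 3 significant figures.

From the circular-orbit relation v² = μ/r at r = 1.33×10^5 km: μ = v²r = (30.9)² × 1.33×10^5 = 1.26990×10^8 km³/s².
Transfer-ellipse semi-major axis a_t = (r₁ + r₂)/2 = (6.830×10^5 + 1.330×10^5)/2 = 4.080×10^5 km.
At apoapsis, r = 6.830×10^5 km.
From the vis-viva equation, v = √[μ(2/r − 1/a_t)] = 7.785 km/s.

v = 7790 m/s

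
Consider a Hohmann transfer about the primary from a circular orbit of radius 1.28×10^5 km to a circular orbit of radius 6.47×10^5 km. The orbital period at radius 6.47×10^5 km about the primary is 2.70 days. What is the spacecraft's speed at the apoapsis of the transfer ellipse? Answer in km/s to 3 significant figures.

v = 10.0 km/s

From Kepler's third law T² = 4π²r³/μ at r = 6.47×10^5 km, T = 2.70 days = 2.70 × 86400 s = 2.3328×10^5 s: μ = 4π²r³/T² = 1.96480×10^8 km³/s².
Transfer-ellipse semi-major axis a_t = (r₁ + r₂)/2 = (1.280×10^5 + 6.470×10^5)/2 = 3.875×10^5 km.
The apoapsis of the transfer ellipse is at r = 6.470×10^5 km.
Vis-viva: v = √[μ(2/r − 1/a_t)] = √[1.96480×10^8 × (2/6.470×10^5 − 1/3.875×10^5)] = 10.02 km/s.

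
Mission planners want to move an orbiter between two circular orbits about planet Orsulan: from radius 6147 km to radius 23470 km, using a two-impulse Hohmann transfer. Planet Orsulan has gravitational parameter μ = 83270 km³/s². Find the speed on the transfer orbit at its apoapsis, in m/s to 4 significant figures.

The Hohmann ellipse has a_t = (r₁ + r₂)/2 = 14808.5 km.
The apoapsis of the transfer ellipse is at r = 23470 km.
Vis-viva: v = √[μ(2/r − 1/a_t)] = √[83270 × (2/23470 − 1/14808.5)] = 1.214 km/s.

v = 1214 m/s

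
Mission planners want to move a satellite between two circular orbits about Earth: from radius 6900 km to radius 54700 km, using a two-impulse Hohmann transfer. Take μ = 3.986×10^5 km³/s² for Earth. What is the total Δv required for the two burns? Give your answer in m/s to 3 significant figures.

Δv = 3950 m/s

Semi-major axis of the transfer orbit: a_t = (6900 + 54700)/2 = 30800 km.
At r₁ the circular-orbit speed is v₁ = √(μ/r₁) = 7.60053 km/s.
On the transfer ellipse at r₁, v² = μ(2/r − 1/a) gives v_p = √[μ(2/r₁ − 1/a_t)] = 10.1289 km/s.
First burn Δv₁ = |v_p − v₁| = 2.528 km/s.
At r₂, v₂ = √(μ/r₂) = 2.6994 km/s.
Transfer-orbit speed at r₂: v_a = √[μ(2/r₂ − 1/a_t)] = 1.2777 km/s.
Second burn Δv₂ = |v₂ − v_a| = 1.422 km/s.
Total Δv = Δv₁ + Δv₂ = 3.950 km/s.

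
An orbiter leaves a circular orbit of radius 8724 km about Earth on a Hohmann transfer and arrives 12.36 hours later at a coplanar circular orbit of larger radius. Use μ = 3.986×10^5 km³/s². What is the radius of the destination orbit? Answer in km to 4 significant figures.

r₂ = 77440 km

Transfer time t = 12.36 hours = 44496 s, and t = π√(a_t³/μ).
So a_t = (μ t²/π²)^(1/3) = (3.986×10^5 × (44496)² / π²)^(1/3) = 43082 km.
Since a_t = (r₁ + r₂)/2, r₂ = 2a_t − r₁ = 2×43082 − 8724 = 77440 km.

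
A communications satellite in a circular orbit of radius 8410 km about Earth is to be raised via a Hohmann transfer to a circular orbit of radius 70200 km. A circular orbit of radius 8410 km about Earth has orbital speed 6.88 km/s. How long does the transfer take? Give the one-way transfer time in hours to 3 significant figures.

t = 10.8 hours

From the circular-orbit relation v² = μ/r at r = 8410 km: μ = v²r = (6.88)² × 8410 = 3.98082×10^5 km³/s².
Semi-major axis of the transfer orbit: a_t = (8410 + 70200)/2 = 39305 km.
Transfer time t = π√(a_t³/μ) = π√((39305)³ / 3.98082×10^5) = 38800 s.
Converting: 38800 s ÷ 3600 s/hour = 10.8 hours.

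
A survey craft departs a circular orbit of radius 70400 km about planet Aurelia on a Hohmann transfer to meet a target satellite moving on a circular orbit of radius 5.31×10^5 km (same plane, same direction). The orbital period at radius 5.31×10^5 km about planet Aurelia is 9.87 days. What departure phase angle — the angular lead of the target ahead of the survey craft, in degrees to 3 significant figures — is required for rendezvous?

From Kepler's third law T² = 4π²r³/μ at r = 5.31×10^5 km, T = 9.87 days = 9.87 × 86400 s = 8.52768×10^5 s: μ = 4π²r³/T² = 8.12796×10^6 km³/s².
Transfer-ellipse semi-major axis a_t = (r₁ + r₂)/2 = (70400 + 5.310×10^5)/2 = 3.007×10^5 km.
The half-period of the transfer ellipse is t = π√(a_t³/μ) = 1.817×10^5 s.
The target's mean motion on its circular orbit is ω₂ = √(μ/r₂³) = 7.368×10^-6 rad/s.
Angle swept by the target during transfer: ω₂·t = 1.3388 rad = 76.71°.
The survey craft traverses 180° on the transfer ellipse, so the target must lead by 180° − 76.71° = 103°.

φ = 103°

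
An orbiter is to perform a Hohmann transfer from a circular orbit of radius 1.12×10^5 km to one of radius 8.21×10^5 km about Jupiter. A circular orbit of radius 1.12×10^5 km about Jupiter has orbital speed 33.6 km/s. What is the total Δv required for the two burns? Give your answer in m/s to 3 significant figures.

Δv = 17300 m/s

From the circular-orbit relation v² = μ/r at r = 1.12×10^5 km: μ = v²r = (33.6)² × 1.12×10^5 = 1.26444×10^8 km³/s².
The Hohmann ellipse has a_t = (r₁ + r₂)/2 = 4.665×10^5 km.
Circular speed at r₁: v₁ = √(μ/r₁) = √(1.26444×10^8/1.120×10^5) = 33.60 km/s.
Transfer-orbit speed at r₁ (vis-viva equation): v_p = √[μ(2/r₁ − 1/a_t)] = 44.57 km/s.
First burn Δv₁ = |v_p − v₁| = 10.97 km/s.
Circular speed at r₂: v₂ = √(μ/r₂) = 12.41 km/s.
Transfer-orbit speed at r₂: v_a = √[μ(2/r₂ − 1/a_t)] = 6.081 km/s.
Second burn Δv₂ = |v₂ − v_a| = 6.329 km/s.
Total Δv = Δv₁ + Δv₂ = 17.30 km/s.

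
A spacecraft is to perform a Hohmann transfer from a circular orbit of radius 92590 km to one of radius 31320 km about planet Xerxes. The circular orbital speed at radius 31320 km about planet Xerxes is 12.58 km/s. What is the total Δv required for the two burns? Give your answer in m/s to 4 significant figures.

From the circular-orbit relation v² = μ/r at r = 31320 km: μ = v²r = (12.58)² × 31320 = 4.95659×10^6 km³/s².
The Hohmann ellipse has a_t = (r₁ + r₂)/2 = 61955 km.
Circular speed at r₁: v₁ = √(μ/r₁) = √(4.95659×10^6/92590) = 7.31660 km/s.
Transfer-orbit speed at r₁ (vis-viva): v_a = √[μ(2/r₁ − 1/a_t)] = 5.20214 km/s.
First burn Δv₁ = |v_a − v₁| = 2.114 km/s.
Circular speed at r₂: v₂ = √(μ/r₂) = 12.580 km/s.
Transfer-orbit speed at r₂: v_p = √[μ(2/r₂ − 1/a_t)] = 15.379 km/s.
Second burn Δv₂ = |v₂ − v_p| = 2.799 km/s.
Δv = Δv₁ + Δv₂ = 2.114 + 2.799 = 4.913 km/s.

Δv = 4913 m/s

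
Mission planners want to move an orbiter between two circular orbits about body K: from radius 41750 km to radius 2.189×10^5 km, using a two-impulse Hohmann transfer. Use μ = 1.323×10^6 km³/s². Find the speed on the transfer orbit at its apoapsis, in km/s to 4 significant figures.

v = 1.391 km/s

Transfer-ellipse semi-major axis a_t = (r₁ + r₂)/2 = (41750 + 2.189×10^5)/2 = 1.30325×10^5 km.
The apoapsis of the transfer ellipse is at r = 2.189×10^5 km.
Applying v² = μ(2/r − 1/a_t): v = 1.391 km/s.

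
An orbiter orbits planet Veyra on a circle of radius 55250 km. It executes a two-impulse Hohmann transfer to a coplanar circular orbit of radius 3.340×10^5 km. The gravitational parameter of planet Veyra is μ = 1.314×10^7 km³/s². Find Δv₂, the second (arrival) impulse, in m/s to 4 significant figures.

Δv₂ = 2930 m/s

Transfer-ellipse semi-major axis a_t = (r₁ + r₂)/2 = (55250 + 3.340×10^5)/2 = 1.94625×10^5 km.
Circular speed at r = 3.340×10^5 km: v_c = √(μ/r) = 6.272 km/s.
Transfer-orbit speed at the same r (vis-viva, a = a_t): v_t = √[μ(2/r − 1/a_t)] = 3.342 km/s.
Δv₂ = |v_t − v_c| = |3.342 − 6.272| = 2.930 km/s.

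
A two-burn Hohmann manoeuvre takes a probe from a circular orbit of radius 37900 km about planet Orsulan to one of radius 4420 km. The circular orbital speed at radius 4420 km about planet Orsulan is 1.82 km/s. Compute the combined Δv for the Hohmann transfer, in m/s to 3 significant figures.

Δv = 953 m/s

From the circular-orbit relation v² = μ/r at r = 4420 km: μ = v²r = (1.82)² × 4420 = 14640.8 km³/s².
Transfer-ellipse semi-major axis a_t = (r₁ + r₂)/2 = (37900 + 4420)/2 = 21160 km.
Circular speed at r₁: v₁ = √(μ/r₁) = √(14640.8/37900) = 0.62153 km/s.
Transfer-orbit speed at r₁ (vis-viva equation): v_a = √[μ(2/r₁ − 1/a_t)] = 0.28406 km/s.
First burn Δv₁ = |v_a − v₁| = 0.33747 km/s.
At r₂, v₂ = √(μ/r₂) = 1.82000 km/s.
Transfer-orbit speed at r₂: v_p = √[μ(2/r₂ − 1/a_t)] = 2.43575 km/s.
Second burn Δv₂ = |v₂ − v_p| = 0.61575 km/s.
Total Δv = Δv₁ + Δv₂ = 0.9532 km/s.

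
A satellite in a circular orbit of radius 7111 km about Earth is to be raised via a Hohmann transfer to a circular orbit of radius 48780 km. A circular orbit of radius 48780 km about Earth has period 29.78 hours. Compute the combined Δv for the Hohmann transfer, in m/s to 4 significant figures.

From Kepler's third law T² = 4π²r³/μ at r = 48780 km, T = 29.78 hours = 29.78 × 3600 s = 1.07208×10^5 s: μ = 4π²r³/T² = 3.98686×10^5 km³/s².
Semi-major axis of the transfer orbit: a_t = (7111 + 48780)/2 = 27945.5 km.
At r₁ the circular-orbit speed is v₁ = √(μ/r₁) = 7.488 km/s.
On the transfer ellipse at r₁, vis-viva equation gives v_p = √[μ(2/r₁ − 1/a_t)] = 9.893 km/s.
First burn Δv₁ = |v_p − v₁| = 2.405 km/s.
At r₂, v₂ = √(μ/r₂) = 2.859 km/s.
Transfer-orbit speed at r₂: v_a = √[μ(2/r₂ − 1/a_t)] = 1.442 km/s.
Second burn Δv₂ = |v₂ − v_a| = 1.417 km/s.
Δv = Δv₁ + Δv₂ = 2.405 + 1.417 = 3.822 km/s.

Δv = 3822 m/s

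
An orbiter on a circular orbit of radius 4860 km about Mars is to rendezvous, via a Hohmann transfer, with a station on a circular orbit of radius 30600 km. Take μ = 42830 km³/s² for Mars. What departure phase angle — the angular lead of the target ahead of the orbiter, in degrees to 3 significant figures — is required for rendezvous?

The Hohmann ellipse has a_t = (r₁ + r₂)/2 = 17730 km.
Transfer time t = π√(a_t³/μ) = 35840 s.
The target's mean motion on its circular orbit is ω₂ = √(μ/r₂³) = 3.866×10^-5 rad/s.
Angle swept by the target during transfer: ω₂·t = 1.3856 rad = 79.39°.
Arrival is 180° from departure on the ellipse, so φ = 180° − 79.39° = 101°.

φ = 101°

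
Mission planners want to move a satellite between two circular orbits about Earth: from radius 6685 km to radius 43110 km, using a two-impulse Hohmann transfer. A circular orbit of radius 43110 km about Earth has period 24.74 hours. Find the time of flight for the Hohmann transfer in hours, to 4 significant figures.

t = 5.429 hours

From Kepler's third law T² = 4π²r³/μ at r = 43110 km, T = 24.74 hours = 24.74 × 3600 s = 89064 s: μ = 4π²r³/T² = 3.98740×10^5 km³/s².
The Hohmann ellipse has a_t = (r₁ + r₂)/2 = 24897.5 km.
Transfer time t = π√(a_t³/μ) = π√((24897.5)³ / 3.98740×10^5) = 19545 s.
Converting: 19545 s ÷ 3600 s/hour = 5.429 hours.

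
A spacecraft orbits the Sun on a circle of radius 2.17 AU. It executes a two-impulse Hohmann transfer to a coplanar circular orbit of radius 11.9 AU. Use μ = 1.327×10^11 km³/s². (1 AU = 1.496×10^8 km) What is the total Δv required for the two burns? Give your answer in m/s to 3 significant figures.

In km: r₁ = 2.17 × 1.496×10^8 = 3.24632×10^8 km; r₂ = 11.9 × 1.496×10^8 = 1.78024×10^9 km.
Semi-major axis of the transfer orbit: a_t = (3.24632×10^8 + 1.78024×10^9)/2 = 1.052436×10^9 km.
At r₁ the circular-orbit speed is v₁ = √(μ/r₁) = 20.218 km/s.
Transfer-orbit speed at r₁ (vis-viva): v_p = √[μ(2/r₁ − 1/a_t)] = 26.295 km/s.
First burn Δv₁ = |v_p − v₁| = 6.077 km/s.
At r₂, v₂ = √(μ/r₂) = 8.634 km/s.
Transfer-orbit speed at r₂: v_a = √[μ(2/r₂ − 1/a_t)] = 4.795 km/s.
Second burn Δv₂ = |v₂ − v_a| = 3.839 km/s.
Total Δv = Δv₁ + Δv₂ = 9.916 km/s.

Δv = 9920 m/s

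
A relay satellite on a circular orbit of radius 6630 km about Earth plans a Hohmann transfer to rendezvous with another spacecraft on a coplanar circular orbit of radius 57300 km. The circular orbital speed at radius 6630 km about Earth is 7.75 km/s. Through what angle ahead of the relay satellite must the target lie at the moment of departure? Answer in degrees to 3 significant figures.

From the circular-orbit relation v² = μ/r at r = 6630 km: μ = v²r = (7.75)² × 6630 = 3.98214×10^5 km³/s².
The Hohmann ellipse has a_t = (r₁ + r₂)/2 = 31965 km.
Transfer time t = π√(a_t³/μ) = 28450 s.
Target angular speed ω₂ = √(μ/r₂³) = 4.601×10^-5 rad/s.
Angle swept by the target during transfer: ω₂·t = 1.309 rad = 75.00°.
Arrival is 180° from departure on the ellipse, so φ = 180° − 75.00° = 105°.

φ = 105°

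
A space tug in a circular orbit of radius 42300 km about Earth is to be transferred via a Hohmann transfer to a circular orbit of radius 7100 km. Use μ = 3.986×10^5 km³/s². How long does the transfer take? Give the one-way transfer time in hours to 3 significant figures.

The Hohmann ellipse has a_t = (r₁ + r₂)/2 = 24700 km.
By Kepler's third law the transfer-orbit period is T = 2π√(a_t³/μ), so t = T/2 = 19320 s.
Converting: 19320 s ÷ 3600 s/hour = 5.37 hours.

t = 5.37 hours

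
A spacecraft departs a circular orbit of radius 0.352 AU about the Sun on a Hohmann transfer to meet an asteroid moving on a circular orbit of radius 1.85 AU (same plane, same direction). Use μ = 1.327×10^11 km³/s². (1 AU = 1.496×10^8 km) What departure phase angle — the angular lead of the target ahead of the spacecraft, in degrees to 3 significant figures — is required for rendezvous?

φ = 97.4°

In km: r₁ = 0.352 × 1.496×10^8 = 5.26592×10^7 km; r₂ = 1.85 × 1.496×10^8 = 2.7676×10^8 km.
The Hohmann ellipse has a_t = (r₁ + r₂)/2 = 1.647096×10^8 km.
The half-period of the transfer ellipse is t = π√(a_t³/μ) = 1.823×10^7 s.
The target's mean motion on its circular orbit is ω₂ = √(μ/r₂³) = 7.912×10^-8 rad/s.
Angle swept by the target during transfer: ω₂·t = 1.4424 rad = 82.64°.
Arrival is 180° from departure on the ellipse, so φ = 180° − 82.64° = 97.4°.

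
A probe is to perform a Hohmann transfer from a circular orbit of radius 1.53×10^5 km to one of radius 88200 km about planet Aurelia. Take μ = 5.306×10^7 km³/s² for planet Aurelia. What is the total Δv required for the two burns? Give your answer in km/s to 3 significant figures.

Δv = 5.80 km/s

The Hohmann ellipse has a_t = (r₁ + r₂)/2 = 1.206×10^5 km.
At r₁ the circular-orbit speed is v₁ = √(μ/r₁) = 18.6225 km/s.
On the transfer ellipse at r₁, vis-viva equation gives v_a = √[μ(2/r₁ − 1/a_t)] = 15.9257 km/s.
First burn Δv₁ = |v_a − v₁| = 2.697 km/s.
Circular speed at r₂: v₂ = √(μ/r₂) = 24.527 km/s.
Transfer-orbit speed at r₂: v_p = √[μ(2/r₂ − 1/a_t)] = 27.626 km/s.
Second burn Δv₂ = |v₂ − v_p| = 3.099 km/s.
Total Δv = Δv₁ + Δv₂ = 5.796 km/s.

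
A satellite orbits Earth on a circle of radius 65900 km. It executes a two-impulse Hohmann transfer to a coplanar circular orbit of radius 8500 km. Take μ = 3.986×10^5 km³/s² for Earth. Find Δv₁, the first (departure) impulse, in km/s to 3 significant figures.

The Hohmann ellipse has a_t = (r₁ + r₂)/2 = 37200 km.
Circular speed at r = 65900 km: v_c = √(μ/r) = 2.4594 km/s.
Vis-viva on the transfer ellipse at r = 65900 km gives v_t = √[μ(2/r − 1/a_t)] = 1.1756 km/s.
Δv₁ = |v_t − v_c| = |1.1756 − 2.4594| = 1.284 km/s.

Δv₁ = 1.28 km/s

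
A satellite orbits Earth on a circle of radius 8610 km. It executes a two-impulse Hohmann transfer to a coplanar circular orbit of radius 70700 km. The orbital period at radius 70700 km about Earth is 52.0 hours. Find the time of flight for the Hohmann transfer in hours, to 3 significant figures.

t = 10.9 hours

From Kepler's third law T² = 4π²r³/μ at r = 70700 km, T = 52.0 hours = 52.0 × 3600 s = 1.872×10^5 s: μ = 4π²r³/T² = 3.98113×10^5 km³/s².
Semi-major axis of the transfer orbit: a_t = (8610 + 70700)/2 = 39655 km.
By Kepler's third law the transfer-orbit period is T = 2π√(a_t³/μ), so t = T/2 = 39320 s.
Converting: 39320 s ÷ 3600 s/hour = 10.9 hours.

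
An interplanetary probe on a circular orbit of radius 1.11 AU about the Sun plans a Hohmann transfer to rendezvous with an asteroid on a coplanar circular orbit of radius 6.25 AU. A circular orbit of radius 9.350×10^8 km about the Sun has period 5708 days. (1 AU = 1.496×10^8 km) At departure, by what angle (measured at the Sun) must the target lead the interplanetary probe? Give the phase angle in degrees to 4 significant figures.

From Kepler's third law T² = 4π²r³/μ at r = 9.350×10^8 km, T = 5708 days = 5708 × 86400 s = 4.931712×10^8 s: μ = 4π²r³/T² = 1.32678×10^11 km³/s².
In km: r₁ = 1.11 × 1.496×10^8 = 1.66056×10^8 km; r₂ = 6.25 × 1.496×10^8 = 9.350×10^8 km.
The Hohmann ellipse has a_t = (r₁ + r₂)/2 = 5.50528×10^8 km.
Transfer time t = π√(a_t³/μ) = 1.1141×10^8 s.
The target's mean motion on its circular orbit is ω₂ = √(μ/r₂³) = 1.2740×10^-8 rad/s.
Angle swept by the target during transfer: ω₂·t = 1.4194 rad = 81.33°.
The interplanetary probe traverses 180° on the transfer ellipse, so the target must lead by 180° − 81.33° = 98.67°.

φ = 98.67°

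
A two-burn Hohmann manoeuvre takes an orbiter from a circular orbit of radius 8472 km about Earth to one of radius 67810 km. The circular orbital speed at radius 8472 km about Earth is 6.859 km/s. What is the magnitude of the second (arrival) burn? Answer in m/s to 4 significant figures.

From the circular-orbit relation v² = μ/r at r = 8472 km: μ = v²r = (6.859)² × 8472 = 3.98573×10^5 km³/s².
The Hohmann ellipse has a_t = (r₁ + r₂)/2 = 38141 km.
Circular speed at r = 67810 km: v_c = √(μ/r) = 2.4244 km/s.
Vis-viva on the transfer ellipse at r = 67810 km gives v_t = √[μ(2/r − 1/a_t)] = 1.1426 km/s.
Δv₂ = |v_t − v_c| = |1.1426 − 2.4244| = 1.282 km/s.

Δv₂ = 1282 m/s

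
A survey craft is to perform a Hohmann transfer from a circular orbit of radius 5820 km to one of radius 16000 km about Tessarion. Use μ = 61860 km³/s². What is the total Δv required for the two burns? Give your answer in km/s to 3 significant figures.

Δv = 1.22 km/s

Semi-major axis of the transfer orbit: a_t = (5820 + 16000)/2 = 10910 km.
At r₁ the circular-orbit speed is v₁ = √(μ/r₁) = 3.2602 km/s.
Transfer-orbit speed at r₁ (vis-viva equation): v_p = √[μ(2/r₁ − 1/a_t)] = 3.9481 km/s.
First burn Δv₁ = |v_p − v₁| = 0.6879 km/s.
At r₂, v₂ = √(μ/r₂) = 1.966278 km/s.
Transfer-orbit speed at r₂: v_a = √[μ(2/r₂ − 1/a_t)] = 1.436131 km/s.
Second burn Δv₂ = |v₂ − v_a| = 0.5301 km/s.
Δv = Δv₁ + Δv₂ = 0.6879 + 0.5301 = 1.218 km/s.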